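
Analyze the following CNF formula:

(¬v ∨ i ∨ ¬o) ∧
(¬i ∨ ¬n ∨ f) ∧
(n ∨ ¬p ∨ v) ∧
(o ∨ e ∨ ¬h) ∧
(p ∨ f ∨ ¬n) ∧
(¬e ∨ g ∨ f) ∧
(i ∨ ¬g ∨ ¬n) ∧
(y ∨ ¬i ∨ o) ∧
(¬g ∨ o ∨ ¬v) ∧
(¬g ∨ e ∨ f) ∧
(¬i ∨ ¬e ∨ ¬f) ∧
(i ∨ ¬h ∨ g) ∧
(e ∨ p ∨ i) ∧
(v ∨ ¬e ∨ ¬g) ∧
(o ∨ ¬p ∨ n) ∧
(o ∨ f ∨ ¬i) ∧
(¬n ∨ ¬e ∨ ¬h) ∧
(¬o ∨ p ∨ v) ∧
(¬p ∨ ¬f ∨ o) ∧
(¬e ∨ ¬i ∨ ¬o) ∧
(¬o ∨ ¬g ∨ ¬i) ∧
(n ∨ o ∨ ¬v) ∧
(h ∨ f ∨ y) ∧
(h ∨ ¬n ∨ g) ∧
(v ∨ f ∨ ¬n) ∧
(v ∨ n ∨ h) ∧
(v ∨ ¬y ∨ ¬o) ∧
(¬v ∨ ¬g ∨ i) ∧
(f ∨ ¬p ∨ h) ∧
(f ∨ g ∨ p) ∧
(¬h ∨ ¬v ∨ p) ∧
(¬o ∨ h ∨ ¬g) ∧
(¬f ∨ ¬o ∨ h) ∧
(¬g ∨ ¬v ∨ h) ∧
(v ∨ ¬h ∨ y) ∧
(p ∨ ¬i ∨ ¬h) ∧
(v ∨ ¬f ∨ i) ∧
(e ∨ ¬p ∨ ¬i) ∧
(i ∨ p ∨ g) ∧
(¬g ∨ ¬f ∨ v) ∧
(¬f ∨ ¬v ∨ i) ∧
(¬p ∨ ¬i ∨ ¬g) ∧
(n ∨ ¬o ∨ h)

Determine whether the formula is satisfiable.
No

No, the formula is not satisfiable.

No assignment of truth values to the variables can make all 43 clauses true simultaneously.

The formula is UNSAT (unsatisfiable).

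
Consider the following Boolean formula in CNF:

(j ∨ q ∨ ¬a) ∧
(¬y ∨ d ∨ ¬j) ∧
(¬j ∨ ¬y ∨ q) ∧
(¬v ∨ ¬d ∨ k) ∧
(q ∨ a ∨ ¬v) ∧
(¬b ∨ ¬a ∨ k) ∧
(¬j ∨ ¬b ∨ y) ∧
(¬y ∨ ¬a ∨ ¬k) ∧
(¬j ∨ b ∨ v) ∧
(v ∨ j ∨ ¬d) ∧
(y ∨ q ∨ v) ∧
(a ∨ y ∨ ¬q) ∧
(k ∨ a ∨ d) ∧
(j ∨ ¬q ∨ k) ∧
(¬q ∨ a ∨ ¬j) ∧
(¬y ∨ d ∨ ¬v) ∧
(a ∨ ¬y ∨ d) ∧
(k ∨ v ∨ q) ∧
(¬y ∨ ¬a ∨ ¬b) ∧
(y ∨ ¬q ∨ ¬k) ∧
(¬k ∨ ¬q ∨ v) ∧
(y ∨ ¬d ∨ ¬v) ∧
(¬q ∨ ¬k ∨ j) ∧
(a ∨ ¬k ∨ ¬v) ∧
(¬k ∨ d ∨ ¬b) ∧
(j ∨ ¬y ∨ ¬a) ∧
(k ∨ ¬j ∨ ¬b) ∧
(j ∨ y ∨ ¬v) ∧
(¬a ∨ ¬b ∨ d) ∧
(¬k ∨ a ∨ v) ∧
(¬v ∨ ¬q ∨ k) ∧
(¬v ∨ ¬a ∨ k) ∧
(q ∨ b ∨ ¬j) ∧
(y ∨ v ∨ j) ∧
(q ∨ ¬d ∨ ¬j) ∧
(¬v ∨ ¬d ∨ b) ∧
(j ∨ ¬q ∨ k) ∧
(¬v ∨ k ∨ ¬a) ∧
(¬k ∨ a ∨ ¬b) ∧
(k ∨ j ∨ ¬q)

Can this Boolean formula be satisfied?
No

No, the formula is not satisfiable.

No assignment of truth values to the variables can make all 40 clauses true simultaneously.

The formula is UNSAT (unsatisfiable).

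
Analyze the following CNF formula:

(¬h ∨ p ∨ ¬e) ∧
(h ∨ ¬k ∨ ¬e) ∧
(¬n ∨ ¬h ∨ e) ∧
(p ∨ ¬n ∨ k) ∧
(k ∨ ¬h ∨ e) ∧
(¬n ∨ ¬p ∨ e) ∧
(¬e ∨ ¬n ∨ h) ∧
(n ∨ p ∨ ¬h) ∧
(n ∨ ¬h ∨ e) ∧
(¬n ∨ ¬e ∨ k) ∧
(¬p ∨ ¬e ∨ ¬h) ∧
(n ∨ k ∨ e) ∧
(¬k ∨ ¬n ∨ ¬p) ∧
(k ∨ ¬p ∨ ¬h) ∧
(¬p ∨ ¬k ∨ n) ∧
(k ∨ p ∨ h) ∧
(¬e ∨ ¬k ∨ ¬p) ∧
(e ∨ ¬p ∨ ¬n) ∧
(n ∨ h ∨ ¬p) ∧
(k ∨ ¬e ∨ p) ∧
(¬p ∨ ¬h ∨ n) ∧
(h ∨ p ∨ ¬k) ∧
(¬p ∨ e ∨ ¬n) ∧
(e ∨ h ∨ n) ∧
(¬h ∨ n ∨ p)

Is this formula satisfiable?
No

No, the formula is not satisfiable.

No assignment of truth values to the variables can make all 25 clauses true simultaneously.

The formula is UNSAT (unsatisfiable).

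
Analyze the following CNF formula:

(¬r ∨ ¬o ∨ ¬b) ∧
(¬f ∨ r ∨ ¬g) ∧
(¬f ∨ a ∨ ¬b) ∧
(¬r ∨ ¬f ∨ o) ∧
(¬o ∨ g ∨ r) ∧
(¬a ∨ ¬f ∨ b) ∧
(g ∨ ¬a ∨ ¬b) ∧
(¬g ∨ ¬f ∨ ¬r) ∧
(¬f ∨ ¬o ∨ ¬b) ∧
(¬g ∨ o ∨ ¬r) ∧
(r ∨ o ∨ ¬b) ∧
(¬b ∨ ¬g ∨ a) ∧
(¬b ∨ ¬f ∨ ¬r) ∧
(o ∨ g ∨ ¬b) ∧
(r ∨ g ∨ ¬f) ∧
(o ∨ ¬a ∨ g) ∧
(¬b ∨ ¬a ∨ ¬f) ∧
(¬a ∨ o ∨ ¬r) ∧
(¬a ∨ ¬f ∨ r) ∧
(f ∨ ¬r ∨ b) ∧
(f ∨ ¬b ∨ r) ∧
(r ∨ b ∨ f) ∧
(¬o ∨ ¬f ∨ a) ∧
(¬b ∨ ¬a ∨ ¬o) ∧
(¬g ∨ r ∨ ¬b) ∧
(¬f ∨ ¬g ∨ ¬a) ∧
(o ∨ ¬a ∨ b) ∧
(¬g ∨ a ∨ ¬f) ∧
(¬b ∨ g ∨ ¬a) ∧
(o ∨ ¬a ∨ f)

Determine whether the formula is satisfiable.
No

No, the formula is not satisfiable.

No assignment of truth values to the variables can make all 30 clauses true simultaneously.

The formula is UNSAT (unsatisfiable).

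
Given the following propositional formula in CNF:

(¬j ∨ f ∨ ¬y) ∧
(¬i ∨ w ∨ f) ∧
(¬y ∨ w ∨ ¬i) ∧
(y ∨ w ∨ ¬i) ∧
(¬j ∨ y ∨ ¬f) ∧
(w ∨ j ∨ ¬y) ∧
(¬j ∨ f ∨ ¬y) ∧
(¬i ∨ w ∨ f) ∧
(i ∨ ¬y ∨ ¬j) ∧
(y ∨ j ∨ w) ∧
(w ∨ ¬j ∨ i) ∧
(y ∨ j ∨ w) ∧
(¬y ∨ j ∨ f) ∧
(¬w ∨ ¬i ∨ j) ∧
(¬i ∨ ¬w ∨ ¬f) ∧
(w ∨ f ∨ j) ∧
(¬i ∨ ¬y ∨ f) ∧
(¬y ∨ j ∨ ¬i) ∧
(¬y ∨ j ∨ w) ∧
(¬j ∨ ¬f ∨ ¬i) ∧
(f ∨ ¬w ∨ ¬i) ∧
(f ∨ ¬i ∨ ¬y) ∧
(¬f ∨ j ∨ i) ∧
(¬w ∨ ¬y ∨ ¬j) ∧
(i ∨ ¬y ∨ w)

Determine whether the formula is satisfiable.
Yes

Yes, the formula is satisfiable.

One satisfying assignment is: w=True, f=False, j=False, y=False, i=False

Verification: With this assignment, all 25 clauses evaluate to true.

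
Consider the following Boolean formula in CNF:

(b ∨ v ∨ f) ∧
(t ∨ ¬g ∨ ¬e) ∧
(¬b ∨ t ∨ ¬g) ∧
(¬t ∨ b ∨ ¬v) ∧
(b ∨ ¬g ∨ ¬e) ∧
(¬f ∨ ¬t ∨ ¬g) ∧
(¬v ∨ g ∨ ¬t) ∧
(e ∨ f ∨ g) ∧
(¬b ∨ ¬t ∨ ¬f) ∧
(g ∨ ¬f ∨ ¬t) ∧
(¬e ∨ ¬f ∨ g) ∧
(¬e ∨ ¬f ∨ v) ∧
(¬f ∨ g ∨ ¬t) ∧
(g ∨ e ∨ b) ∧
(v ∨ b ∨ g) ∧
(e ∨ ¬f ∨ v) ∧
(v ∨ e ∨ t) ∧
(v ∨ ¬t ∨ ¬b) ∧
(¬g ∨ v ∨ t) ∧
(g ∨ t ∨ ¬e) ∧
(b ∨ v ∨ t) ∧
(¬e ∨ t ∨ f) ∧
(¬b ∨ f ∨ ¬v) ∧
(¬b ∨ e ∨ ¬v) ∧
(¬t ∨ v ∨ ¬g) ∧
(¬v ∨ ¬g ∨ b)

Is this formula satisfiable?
No

No, the formula is not satisfiable.

No assignment of truth values to the variables can make all 26 clauses true simultaneously.

The formula is UNSAT (unsatisfiable).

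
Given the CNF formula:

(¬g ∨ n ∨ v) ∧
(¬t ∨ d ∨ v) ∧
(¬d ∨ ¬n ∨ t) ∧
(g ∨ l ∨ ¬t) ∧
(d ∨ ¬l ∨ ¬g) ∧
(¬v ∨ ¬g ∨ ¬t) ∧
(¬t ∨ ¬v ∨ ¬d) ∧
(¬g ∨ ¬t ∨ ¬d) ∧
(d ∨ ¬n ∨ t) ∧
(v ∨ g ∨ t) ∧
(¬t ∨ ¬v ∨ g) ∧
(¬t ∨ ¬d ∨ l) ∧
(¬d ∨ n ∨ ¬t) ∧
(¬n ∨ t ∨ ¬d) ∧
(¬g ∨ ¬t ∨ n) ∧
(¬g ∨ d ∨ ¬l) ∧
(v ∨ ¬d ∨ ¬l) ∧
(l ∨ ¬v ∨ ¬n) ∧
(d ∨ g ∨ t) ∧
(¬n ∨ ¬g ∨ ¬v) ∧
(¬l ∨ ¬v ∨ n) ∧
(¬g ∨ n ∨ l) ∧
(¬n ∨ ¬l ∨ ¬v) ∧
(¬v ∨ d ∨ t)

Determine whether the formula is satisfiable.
Yes

Yes, the formula is satisfiable.

One satisfying assignment is: t=False, v=True, l=False, g=False, n=False, d=True

Verification: With this assignment, all 24 clauses evaluate to true.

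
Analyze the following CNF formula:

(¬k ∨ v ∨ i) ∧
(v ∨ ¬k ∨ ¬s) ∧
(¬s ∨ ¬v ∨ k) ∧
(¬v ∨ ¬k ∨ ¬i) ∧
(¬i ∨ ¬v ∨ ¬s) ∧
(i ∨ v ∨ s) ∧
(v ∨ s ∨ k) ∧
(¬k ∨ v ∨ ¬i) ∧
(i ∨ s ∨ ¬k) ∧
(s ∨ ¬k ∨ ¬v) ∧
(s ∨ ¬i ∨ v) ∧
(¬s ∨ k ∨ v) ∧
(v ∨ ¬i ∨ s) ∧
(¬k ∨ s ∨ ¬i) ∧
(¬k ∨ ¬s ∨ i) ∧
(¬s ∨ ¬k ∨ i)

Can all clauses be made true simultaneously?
Yes

Yes, the formula is satisfiable.

One satisfying assignment is: v=True, k=False, s=False, i=False

Verification: With this assignment, all 16 clauses evaluate to true.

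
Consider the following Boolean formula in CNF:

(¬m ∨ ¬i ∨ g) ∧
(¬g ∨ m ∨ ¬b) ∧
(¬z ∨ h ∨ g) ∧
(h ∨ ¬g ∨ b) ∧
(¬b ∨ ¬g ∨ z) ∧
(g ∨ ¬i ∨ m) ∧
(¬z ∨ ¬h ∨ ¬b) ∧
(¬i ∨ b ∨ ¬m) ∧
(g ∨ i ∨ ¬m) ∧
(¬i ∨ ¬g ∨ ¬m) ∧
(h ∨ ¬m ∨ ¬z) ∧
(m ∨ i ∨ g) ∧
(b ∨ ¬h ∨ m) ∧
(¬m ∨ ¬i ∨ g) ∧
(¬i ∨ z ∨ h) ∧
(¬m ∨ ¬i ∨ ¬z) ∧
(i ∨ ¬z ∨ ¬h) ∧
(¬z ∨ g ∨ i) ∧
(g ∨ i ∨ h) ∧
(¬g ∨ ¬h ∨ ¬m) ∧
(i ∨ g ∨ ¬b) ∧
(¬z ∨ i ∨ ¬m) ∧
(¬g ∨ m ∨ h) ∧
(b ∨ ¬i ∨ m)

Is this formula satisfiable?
No

No, the formula is not satisfiable.

No assignment of truth values to the variables can make all 24 clauses true simultaneously.

The formula is UNSAT (unsatisfiable).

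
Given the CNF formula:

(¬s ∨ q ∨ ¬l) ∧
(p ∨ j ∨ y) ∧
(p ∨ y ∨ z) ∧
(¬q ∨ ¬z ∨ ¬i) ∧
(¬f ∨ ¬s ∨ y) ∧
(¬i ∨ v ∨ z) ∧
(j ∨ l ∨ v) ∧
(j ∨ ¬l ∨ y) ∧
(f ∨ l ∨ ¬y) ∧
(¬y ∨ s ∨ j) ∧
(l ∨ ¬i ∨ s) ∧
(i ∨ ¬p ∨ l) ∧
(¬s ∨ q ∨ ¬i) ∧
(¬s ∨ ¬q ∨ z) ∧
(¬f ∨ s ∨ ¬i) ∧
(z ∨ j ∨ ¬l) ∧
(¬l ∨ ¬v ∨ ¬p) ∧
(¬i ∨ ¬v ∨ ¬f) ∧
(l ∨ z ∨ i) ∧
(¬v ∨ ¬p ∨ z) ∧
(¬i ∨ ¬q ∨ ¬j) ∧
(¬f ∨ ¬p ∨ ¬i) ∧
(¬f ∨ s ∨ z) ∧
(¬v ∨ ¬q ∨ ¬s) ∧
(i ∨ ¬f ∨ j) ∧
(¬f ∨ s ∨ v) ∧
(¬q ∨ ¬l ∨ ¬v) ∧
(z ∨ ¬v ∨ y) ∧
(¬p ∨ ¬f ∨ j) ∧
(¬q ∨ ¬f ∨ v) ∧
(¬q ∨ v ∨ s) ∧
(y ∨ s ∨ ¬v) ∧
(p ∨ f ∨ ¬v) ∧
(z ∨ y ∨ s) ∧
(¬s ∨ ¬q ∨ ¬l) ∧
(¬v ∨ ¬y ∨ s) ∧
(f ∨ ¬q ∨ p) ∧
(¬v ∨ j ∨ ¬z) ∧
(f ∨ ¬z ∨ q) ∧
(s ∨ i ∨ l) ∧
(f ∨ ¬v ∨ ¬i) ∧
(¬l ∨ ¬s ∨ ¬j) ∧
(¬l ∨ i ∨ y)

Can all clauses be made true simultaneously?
Yes

Yes, the formula is satisfiable.

One satisfying assignment is: f=False, y=True, p=False, v=False, s=False, i=False, q=False, l=True, z=False, j=True

Verification: With this assignment, all 43 clauses evaluate to true.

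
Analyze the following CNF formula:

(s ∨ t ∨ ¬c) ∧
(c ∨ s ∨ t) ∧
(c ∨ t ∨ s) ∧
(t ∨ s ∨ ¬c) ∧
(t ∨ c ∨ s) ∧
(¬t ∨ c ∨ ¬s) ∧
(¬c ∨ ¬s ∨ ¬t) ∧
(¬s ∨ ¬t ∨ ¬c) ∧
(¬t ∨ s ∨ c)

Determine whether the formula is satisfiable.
Yes

Yes, the formula is satisfiable.

One satisfying assignment is: t=False, c=False, s=True

Verification: With this assignment, all 9 clauses evaluate to true.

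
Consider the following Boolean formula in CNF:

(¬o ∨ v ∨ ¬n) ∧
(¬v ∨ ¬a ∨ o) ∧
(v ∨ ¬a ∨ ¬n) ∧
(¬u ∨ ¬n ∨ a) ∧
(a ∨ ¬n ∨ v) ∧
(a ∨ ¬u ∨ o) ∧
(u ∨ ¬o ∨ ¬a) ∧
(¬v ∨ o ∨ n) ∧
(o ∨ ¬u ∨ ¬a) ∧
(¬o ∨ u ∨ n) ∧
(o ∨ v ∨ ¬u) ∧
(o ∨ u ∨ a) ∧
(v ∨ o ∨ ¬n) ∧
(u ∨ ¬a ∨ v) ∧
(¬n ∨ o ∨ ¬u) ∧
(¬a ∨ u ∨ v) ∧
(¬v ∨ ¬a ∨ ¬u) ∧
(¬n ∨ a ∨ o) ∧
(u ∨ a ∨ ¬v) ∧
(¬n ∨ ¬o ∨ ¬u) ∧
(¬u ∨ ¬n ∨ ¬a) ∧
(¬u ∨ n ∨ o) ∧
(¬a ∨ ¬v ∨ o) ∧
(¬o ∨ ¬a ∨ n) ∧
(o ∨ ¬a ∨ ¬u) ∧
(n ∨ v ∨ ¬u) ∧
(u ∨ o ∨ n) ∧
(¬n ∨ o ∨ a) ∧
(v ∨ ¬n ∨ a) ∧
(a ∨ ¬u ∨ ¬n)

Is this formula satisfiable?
Yes

Yes, the formula is satisfiable.

One satisfying assignment is: o=True, v=True, n=False, u=True, a=False

Verification: With this assignment, all 30 clauses evaluate to true.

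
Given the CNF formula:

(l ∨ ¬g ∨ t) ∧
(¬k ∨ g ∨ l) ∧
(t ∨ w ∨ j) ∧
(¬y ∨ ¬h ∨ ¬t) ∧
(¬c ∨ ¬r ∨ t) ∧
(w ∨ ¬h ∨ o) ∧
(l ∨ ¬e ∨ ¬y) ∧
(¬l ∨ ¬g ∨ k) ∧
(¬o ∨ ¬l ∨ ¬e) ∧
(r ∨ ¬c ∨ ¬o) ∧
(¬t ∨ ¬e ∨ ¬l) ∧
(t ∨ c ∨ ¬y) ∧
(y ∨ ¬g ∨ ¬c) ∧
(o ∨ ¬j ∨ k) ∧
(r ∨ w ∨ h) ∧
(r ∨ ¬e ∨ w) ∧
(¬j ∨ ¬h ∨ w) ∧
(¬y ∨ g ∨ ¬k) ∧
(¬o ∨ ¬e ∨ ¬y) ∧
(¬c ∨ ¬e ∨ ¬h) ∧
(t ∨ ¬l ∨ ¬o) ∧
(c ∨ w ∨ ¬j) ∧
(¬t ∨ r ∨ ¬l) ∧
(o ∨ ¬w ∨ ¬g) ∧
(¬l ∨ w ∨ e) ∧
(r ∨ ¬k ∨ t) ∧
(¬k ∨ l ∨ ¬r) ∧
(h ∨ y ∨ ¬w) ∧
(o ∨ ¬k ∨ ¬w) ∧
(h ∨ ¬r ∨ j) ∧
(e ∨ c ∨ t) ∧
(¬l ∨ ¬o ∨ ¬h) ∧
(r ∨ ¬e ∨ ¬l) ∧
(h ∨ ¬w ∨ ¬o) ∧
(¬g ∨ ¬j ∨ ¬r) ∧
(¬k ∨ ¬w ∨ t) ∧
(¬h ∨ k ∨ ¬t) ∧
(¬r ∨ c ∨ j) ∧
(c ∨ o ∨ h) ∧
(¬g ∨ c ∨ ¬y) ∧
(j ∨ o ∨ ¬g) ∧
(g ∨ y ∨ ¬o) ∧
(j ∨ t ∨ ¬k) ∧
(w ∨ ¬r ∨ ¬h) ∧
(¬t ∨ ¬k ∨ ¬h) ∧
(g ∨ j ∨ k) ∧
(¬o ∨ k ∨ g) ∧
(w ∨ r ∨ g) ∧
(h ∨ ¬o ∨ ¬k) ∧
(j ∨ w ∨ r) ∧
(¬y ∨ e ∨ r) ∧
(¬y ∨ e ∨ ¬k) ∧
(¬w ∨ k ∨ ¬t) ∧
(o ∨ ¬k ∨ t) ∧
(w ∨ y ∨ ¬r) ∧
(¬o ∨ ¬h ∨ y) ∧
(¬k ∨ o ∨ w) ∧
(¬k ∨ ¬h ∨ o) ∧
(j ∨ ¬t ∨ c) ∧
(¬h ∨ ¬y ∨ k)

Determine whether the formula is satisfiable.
No

No, the formula is not satisfiable.

No assignment of truth values to the variables can make all 60 clauses true simultaneously.

The formula is UNSAT (unsatisfiable).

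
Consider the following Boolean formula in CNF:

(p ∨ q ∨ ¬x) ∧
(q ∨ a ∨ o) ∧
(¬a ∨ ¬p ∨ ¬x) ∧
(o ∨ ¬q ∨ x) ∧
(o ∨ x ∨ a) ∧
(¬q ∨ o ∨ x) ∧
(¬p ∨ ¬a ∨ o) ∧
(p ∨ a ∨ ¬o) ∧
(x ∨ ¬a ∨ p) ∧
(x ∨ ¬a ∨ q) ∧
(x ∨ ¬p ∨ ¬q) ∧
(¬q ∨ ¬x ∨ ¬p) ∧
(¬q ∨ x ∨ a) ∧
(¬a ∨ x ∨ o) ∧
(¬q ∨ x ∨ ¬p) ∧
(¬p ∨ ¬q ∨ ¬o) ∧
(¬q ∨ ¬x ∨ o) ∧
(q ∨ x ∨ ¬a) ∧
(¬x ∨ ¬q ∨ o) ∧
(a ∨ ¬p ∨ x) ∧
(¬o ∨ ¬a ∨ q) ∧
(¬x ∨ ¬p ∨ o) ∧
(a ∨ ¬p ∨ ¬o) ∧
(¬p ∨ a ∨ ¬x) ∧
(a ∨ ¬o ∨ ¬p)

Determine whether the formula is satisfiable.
Yes

Yes, the formula is satisfiable.

One satisfying assignment is: q=True, a=True, x=True, o=True, p=False

Verification: With this assignment, all 25 clauses evaluate to true.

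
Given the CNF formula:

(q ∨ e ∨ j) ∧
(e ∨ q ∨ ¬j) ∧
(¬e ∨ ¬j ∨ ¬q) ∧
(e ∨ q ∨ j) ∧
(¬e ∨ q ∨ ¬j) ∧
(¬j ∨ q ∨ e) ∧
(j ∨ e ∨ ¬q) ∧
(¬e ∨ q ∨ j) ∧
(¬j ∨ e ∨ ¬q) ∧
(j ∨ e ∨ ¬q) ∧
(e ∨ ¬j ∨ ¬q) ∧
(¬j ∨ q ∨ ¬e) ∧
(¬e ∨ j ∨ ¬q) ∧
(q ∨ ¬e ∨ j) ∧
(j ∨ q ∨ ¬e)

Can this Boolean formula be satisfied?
No

No, the formula is not satisfiable.

No assignment of truth values to the variables can make all 15 clauses true simultaneously.

The formula is UNSAT (unsatisfiable).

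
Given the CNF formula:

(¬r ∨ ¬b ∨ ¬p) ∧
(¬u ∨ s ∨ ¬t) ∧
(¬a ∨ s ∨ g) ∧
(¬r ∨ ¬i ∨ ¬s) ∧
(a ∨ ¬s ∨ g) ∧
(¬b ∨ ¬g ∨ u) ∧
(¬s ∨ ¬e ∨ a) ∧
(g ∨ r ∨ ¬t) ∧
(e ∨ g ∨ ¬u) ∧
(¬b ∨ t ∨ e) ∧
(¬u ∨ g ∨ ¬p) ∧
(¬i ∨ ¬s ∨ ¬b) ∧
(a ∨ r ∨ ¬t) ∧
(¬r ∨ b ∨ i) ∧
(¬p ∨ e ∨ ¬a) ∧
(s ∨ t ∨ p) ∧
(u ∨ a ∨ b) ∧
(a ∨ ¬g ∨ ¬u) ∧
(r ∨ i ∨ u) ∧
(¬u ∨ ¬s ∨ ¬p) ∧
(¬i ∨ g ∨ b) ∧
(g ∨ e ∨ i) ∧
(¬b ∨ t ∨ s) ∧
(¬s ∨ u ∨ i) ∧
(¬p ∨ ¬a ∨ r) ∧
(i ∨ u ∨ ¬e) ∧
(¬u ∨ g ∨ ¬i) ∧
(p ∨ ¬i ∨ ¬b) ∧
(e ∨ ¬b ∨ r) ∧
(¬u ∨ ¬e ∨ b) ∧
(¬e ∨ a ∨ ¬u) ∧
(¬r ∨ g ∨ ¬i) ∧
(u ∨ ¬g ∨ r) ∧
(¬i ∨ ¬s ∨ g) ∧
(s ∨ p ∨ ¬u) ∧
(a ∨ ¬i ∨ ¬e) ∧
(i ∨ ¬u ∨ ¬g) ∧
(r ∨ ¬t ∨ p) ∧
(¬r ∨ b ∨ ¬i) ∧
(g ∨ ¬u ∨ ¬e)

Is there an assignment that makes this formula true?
Yes

Yes, the formula is satisfiable.

One satisfying assignment is: u=True, a=True, i=True, g=True, r=False, t=False, s=True, b=False, p=False, e=False

Verification: With this assignment, all 40 clauses evaluate to true.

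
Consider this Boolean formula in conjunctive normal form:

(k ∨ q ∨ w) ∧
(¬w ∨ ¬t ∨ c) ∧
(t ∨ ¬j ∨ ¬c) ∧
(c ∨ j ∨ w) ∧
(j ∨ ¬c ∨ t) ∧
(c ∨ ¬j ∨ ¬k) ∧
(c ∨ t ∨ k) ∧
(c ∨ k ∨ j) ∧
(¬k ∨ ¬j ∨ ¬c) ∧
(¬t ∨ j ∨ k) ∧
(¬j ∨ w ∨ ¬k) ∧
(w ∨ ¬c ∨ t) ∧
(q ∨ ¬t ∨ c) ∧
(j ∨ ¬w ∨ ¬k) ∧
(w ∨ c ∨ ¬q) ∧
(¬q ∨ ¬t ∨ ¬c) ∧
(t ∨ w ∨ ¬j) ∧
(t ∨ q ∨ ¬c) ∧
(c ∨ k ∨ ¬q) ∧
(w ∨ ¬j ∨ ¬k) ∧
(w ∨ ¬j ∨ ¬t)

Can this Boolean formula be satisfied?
Yes

Yes, the formula is satisfiable.

One satisfying assignment is: q=False, c=True, t=True, j=True, w=True, k=False

Verification: With this assignment, all 21 clauses evaluate to true.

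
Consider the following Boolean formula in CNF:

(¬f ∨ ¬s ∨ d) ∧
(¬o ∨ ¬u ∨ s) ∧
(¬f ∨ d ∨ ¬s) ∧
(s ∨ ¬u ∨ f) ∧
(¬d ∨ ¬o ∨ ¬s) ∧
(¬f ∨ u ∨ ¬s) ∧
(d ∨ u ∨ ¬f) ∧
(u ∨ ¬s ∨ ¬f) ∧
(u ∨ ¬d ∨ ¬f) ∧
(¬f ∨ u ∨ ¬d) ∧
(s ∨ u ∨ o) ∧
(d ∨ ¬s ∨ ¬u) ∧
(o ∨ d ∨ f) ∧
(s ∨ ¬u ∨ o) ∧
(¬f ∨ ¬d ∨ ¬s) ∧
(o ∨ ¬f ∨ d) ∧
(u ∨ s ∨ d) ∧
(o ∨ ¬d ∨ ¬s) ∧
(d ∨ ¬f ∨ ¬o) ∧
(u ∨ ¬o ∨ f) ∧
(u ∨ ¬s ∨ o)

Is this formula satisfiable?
No

No, the formula is not satisfiable.

No assignment of truth values to the variables can make all 21 clauses true simultaneously.

The formula is UNSAT (unsatisfiable).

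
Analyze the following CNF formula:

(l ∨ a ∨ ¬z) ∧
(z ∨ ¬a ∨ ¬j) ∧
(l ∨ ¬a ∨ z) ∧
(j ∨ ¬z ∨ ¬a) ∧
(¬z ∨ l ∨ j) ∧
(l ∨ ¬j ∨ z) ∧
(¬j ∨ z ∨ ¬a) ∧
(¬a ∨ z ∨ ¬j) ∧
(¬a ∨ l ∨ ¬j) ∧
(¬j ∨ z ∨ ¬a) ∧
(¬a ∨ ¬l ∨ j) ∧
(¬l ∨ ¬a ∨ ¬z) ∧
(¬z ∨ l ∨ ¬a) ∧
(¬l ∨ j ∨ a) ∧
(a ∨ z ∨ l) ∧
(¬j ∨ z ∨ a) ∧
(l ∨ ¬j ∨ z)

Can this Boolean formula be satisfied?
Yes

Yes, the formula is satisfiable.

One satisfying assignment is: z=True, j=True, l=True, a=False

Verification: With this assignment, all 17 clauses evaluate to true.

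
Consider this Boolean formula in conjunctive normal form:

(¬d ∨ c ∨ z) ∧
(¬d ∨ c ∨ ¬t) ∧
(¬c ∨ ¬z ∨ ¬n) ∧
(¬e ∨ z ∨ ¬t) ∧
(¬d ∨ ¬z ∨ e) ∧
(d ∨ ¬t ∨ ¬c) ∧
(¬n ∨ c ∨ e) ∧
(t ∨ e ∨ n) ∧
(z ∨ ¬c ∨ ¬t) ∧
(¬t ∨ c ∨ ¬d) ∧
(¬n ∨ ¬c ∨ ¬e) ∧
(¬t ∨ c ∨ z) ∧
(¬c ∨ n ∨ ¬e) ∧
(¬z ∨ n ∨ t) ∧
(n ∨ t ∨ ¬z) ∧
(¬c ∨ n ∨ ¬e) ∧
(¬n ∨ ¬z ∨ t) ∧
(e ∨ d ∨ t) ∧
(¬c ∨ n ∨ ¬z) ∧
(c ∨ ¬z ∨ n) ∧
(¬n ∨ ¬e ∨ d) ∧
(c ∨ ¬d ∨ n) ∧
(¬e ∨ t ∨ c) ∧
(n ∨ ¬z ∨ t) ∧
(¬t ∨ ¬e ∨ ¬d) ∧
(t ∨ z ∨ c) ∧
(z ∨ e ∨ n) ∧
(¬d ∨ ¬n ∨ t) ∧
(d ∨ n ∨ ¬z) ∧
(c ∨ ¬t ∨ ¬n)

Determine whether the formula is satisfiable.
No

No, the formula is not satisfiable.

No assignment of truth values to the variables can make all 30 clauses true simultaneously.

The formula is UNSAT (unsatisfiable).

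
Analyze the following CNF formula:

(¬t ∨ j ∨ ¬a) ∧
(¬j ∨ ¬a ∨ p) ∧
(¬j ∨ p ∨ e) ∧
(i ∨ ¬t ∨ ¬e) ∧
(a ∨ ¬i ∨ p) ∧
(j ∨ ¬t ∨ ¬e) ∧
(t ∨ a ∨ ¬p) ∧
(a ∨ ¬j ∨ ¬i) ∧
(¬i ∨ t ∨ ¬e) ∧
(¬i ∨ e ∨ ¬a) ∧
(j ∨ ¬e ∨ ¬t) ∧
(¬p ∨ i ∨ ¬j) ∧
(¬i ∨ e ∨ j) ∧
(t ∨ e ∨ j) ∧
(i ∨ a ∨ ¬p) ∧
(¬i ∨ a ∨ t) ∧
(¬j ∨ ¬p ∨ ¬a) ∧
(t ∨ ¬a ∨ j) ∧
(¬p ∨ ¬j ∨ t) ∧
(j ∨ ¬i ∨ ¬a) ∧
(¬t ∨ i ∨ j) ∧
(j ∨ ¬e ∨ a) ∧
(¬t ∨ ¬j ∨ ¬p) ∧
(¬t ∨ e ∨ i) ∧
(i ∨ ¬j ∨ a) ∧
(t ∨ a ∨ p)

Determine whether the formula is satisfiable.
No

No, the formula is not satisfiable.

No assignment of truth values to the variables can make all 26 clauses true simultaneously.

The formula is UNSAT (unsatisfiable).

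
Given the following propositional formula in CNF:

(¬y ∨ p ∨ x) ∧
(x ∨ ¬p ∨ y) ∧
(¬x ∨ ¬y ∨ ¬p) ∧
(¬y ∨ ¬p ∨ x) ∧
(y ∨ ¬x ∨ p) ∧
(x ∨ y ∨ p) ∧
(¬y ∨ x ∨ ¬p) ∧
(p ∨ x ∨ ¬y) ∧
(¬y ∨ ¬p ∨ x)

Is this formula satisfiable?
Yes

Yes, the formula is satisfiable.

One satisfying assignment is: y=True, x=True, p=False

Verification: With this assignment, all 9 clauses evaluate to true.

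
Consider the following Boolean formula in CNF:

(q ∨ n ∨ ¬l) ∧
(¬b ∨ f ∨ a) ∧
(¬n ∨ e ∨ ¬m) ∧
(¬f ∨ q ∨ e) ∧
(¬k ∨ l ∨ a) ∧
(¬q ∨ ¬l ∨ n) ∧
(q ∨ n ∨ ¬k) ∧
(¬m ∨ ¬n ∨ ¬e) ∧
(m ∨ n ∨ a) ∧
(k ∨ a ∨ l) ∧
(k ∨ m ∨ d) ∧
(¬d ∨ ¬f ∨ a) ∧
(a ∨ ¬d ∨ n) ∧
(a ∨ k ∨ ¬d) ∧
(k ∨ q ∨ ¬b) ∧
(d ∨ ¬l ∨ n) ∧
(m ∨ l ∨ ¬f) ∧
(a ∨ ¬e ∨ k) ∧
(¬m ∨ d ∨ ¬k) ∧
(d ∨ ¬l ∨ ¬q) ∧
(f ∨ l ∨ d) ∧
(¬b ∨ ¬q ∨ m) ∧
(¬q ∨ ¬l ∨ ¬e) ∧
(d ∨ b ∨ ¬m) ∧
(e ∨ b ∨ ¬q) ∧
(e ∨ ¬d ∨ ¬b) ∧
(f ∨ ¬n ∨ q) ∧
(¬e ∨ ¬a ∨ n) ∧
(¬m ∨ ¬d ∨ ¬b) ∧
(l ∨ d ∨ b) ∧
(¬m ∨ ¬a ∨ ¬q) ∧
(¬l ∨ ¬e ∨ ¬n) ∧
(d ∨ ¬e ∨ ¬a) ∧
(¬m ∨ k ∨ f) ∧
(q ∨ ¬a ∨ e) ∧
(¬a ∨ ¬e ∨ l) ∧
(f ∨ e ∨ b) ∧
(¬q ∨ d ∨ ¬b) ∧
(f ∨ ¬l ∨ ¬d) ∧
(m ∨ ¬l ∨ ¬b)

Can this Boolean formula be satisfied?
No

No, the formula is not satisfiable.

No assignment of truth values to the variables can make all 40 clauses true simultaneously.

The formula is UNSAT (unsatisfiable).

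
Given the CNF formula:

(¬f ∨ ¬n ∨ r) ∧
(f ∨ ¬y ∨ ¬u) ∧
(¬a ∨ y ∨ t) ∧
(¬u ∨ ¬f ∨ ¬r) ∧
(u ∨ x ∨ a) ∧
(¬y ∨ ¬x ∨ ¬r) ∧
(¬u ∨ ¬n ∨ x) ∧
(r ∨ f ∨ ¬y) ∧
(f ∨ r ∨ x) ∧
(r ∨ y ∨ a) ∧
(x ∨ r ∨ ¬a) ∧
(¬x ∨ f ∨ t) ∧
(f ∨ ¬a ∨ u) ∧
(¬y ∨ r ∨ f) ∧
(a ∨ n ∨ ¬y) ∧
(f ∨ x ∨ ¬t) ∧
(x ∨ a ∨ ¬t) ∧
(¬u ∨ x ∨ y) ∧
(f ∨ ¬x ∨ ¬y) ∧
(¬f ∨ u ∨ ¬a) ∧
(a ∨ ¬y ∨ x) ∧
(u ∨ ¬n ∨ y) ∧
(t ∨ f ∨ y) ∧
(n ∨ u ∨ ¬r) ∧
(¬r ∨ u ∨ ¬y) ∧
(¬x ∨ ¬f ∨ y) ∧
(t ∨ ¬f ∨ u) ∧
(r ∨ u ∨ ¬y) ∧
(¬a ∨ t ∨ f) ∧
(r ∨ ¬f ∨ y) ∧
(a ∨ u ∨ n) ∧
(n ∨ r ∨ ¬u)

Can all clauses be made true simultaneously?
Yes

Yes, the formula is satisfiable.

One satisfying assignment is: x=True, n=True, t=True, r=True, a=False, y=False, u=True, f=False

Verification: With this assignment, all 32 clauses evaluate to true.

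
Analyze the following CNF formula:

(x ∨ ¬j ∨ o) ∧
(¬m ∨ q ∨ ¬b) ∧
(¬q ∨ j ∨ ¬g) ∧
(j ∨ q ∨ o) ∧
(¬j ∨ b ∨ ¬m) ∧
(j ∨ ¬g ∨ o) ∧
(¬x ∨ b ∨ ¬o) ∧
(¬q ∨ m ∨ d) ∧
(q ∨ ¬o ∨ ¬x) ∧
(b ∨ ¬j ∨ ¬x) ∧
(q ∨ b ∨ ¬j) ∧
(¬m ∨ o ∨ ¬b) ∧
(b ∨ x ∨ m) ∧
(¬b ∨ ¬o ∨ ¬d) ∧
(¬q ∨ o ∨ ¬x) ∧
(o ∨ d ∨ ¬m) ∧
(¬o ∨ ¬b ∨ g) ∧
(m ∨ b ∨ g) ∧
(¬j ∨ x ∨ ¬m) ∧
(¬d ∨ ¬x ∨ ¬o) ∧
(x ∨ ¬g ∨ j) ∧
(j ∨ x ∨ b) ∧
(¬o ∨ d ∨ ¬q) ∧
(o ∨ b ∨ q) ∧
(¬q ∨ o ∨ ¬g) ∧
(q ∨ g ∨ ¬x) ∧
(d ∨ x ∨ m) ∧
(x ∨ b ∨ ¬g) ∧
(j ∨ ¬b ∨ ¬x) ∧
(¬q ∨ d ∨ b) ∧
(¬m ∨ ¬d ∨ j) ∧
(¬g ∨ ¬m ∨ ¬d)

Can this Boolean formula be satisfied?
Yes

Yes, the formula is satisfiable.

One satisfying assignment is: j=True, q=False, o=False, b=True, d=False, x=True, m=False, g=True

Verification: With this assignment, all 32 clauses evaluate to true.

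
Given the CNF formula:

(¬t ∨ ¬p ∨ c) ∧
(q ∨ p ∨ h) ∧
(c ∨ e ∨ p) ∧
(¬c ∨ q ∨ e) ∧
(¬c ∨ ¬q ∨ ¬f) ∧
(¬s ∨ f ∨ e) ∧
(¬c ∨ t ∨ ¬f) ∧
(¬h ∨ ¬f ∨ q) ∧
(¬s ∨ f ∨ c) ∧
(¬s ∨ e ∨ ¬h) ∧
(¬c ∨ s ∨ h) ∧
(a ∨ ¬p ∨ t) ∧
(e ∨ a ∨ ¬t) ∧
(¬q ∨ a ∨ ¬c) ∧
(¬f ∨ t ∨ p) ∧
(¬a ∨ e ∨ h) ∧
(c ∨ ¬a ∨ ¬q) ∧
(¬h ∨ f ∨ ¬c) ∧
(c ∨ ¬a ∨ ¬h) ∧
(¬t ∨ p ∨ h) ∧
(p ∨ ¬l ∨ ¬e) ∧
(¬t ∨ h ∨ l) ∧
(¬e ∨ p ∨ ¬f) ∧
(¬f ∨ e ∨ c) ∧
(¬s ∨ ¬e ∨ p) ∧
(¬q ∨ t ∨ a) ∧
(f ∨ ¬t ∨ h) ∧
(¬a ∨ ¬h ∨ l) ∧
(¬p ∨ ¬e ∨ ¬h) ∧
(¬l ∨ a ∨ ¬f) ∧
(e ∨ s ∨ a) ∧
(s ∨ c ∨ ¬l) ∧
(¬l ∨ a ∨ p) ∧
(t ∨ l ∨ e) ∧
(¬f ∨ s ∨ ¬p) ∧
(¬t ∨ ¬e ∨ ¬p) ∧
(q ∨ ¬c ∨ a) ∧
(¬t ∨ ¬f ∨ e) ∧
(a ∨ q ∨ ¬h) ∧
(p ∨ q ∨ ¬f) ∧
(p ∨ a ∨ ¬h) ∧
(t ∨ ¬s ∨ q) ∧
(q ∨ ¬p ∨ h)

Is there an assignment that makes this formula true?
Yes

Yes, the formula is satisfiable.

One satisfying assignment is: h=False, s=True, f=False, a=True, e=True, l=False, t=False, p=True, q=True, c=True

Verification: With this assignment, all 43 clauses evaluate to true.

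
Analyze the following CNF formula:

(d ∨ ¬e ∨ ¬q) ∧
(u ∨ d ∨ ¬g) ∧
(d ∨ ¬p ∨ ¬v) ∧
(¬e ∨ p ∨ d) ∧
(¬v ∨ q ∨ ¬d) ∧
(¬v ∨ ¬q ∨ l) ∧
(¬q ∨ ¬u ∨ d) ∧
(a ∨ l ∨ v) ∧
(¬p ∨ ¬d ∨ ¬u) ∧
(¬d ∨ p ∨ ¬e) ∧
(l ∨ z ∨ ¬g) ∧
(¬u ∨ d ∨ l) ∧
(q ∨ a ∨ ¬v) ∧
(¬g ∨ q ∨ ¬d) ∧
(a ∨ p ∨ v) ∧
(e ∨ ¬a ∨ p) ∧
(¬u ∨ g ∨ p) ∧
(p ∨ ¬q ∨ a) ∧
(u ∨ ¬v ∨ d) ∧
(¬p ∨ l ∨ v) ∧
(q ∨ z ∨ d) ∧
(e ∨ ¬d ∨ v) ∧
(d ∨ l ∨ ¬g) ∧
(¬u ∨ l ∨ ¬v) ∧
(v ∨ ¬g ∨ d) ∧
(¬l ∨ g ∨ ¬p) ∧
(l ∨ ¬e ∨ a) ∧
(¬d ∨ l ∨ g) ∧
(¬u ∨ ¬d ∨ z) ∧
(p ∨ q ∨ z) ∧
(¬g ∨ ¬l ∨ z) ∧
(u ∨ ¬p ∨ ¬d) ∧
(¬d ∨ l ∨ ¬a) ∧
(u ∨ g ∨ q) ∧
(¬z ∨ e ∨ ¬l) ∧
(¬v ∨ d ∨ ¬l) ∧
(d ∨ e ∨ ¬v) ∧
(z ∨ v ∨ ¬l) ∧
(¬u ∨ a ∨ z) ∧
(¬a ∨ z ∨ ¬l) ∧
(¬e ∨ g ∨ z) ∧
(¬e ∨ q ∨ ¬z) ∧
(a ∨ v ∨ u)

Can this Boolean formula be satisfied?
No

No, the formula is not satisfiable.

No assignment of truth values to the variables can make all 43 clauses true simultaneously.

The formula is UNSAT (unsatisfiable).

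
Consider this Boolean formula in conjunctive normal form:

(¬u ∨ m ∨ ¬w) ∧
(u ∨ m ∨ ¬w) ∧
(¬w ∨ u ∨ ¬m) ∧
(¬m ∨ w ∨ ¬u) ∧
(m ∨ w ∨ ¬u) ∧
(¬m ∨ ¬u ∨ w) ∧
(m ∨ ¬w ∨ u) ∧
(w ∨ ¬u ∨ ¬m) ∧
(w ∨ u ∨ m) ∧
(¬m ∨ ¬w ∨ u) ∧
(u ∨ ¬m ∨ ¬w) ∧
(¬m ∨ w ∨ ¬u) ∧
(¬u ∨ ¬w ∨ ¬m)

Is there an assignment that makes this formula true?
Yes

Yes, the formula is satisfiable.

One satisfying assignment is: w=False, u=False, m=True

Verification: With this assignment, all 13 clauses evaluate to true.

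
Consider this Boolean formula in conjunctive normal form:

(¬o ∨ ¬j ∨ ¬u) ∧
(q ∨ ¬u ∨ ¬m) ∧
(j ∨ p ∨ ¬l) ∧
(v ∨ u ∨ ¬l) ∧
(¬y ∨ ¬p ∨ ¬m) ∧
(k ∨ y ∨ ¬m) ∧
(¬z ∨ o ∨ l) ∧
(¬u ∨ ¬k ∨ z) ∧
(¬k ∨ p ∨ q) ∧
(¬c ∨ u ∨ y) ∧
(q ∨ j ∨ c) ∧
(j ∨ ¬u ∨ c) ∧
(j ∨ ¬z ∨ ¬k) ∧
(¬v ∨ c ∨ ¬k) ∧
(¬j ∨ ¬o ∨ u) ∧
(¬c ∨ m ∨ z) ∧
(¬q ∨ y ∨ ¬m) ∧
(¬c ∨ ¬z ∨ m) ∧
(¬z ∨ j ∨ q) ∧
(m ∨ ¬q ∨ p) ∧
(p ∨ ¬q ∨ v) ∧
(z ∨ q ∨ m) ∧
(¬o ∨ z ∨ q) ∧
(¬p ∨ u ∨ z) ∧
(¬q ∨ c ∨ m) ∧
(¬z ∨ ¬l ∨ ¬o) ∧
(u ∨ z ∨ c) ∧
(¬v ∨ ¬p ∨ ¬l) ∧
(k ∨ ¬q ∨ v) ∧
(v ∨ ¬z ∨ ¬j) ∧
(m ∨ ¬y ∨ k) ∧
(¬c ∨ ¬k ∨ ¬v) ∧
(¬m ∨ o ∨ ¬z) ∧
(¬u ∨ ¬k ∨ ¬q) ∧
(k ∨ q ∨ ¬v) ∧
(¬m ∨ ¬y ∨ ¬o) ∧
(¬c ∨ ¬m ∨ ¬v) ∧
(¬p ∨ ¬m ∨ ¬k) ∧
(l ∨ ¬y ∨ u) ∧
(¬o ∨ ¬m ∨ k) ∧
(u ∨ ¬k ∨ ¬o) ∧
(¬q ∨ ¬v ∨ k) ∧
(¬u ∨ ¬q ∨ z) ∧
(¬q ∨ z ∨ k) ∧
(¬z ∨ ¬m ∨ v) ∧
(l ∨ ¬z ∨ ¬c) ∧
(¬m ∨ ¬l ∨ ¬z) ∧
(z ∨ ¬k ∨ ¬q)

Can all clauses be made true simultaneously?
No

No, the formula is not satisfiable.

No assignment of truth values to the variables can make all 48 clauses true simultaneously.

The formula is UNSAT (unsatisfiable).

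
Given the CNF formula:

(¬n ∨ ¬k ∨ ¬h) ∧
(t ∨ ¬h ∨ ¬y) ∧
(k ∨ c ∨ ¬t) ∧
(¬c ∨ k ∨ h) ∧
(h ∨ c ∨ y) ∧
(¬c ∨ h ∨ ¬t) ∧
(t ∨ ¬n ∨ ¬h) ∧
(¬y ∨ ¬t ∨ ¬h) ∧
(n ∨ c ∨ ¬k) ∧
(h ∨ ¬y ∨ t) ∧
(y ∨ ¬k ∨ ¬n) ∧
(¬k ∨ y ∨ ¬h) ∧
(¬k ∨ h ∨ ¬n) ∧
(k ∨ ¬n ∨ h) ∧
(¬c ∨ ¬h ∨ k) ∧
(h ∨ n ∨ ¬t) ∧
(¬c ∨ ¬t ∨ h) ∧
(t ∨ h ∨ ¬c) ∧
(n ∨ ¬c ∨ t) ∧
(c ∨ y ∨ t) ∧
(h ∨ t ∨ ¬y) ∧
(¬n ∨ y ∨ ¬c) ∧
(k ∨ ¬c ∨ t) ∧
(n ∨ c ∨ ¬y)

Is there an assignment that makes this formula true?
No

No, the formula is not satisfiable.

No assignment of truth values to the variables can make all 24 clauses true simultaneously.

The formula is UNSAT (unsatisfiable).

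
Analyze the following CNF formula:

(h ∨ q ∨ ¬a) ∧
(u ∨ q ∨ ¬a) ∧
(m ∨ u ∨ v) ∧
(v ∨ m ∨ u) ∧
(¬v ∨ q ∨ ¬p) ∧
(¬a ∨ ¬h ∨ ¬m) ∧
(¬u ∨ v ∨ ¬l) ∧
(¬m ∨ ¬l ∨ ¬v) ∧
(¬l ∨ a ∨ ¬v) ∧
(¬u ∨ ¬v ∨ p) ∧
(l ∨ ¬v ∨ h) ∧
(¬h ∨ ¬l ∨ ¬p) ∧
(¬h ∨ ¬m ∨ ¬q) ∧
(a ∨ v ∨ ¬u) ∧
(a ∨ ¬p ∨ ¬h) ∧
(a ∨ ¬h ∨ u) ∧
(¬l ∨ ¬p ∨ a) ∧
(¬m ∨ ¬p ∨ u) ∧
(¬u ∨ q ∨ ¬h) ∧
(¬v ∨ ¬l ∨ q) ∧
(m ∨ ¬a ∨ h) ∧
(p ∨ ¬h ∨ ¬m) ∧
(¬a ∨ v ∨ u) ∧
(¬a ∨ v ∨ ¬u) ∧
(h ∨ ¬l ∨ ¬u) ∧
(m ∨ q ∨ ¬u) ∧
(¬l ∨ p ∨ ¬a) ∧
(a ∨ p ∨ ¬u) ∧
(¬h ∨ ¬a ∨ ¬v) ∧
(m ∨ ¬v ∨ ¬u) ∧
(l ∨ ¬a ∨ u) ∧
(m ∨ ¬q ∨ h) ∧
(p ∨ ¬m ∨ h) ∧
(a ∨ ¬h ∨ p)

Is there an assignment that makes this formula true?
No

No, the formula is not satisfiable.

No assignment of truth values to the variables can make all 34 clauses true simultaneously.

The formula is UNSAT (unsatisfiable).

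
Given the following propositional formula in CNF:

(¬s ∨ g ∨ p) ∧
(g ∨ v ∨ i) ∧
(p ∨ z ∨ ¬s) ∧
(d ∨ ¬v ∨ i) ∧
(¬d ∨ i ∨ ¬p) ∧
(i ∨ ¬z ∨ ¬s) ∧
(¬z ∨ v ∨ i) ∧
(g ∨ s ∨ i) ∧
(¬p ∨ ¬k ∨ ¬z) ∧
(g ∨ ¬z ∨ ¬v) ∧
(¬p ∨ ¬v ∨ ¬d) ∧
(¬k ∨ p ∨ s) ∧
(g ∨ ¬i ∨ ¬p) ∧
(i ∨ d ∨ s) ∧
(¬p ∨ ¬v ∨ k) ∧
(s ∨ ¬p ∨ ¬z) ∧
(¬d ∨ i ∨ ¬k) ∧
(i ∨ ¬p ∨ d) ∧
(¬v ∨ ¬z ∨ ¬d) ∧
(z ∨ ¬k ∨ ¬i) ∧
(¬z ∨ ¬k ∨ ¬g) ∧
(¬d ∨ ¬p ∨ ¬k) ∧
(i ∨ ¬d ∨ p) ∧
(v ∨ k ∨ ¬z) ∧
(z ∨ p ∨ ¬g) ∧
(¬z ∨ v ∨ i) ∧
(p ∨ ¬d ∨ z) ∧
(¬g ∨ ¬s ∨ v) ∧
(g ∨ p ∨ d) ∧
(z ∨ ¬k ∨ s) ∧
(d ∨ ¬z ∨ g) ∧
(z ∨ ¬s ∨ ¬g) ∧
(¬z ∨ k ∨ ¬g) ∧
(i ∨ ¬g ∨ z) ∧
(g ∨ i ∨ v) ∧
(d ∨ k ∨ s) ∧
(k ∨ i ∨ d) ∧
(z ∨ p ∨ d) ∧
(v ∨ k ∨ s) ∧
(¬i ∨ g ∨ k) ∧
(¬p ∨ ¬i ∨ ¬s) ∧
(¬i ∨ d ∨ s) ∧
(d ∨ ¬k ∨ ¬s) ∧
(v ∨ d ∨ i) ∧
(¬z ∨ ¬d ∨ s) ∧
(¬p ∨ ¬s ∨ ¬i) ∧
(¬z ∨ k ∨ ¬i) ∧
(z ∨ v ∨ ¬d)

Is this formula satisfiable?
No

No, the formula is not satisfiable.

No assignment of truth values to the variables can make all 48 clauses true simultaneously.

The formula is UNSAT (unsatisfiable).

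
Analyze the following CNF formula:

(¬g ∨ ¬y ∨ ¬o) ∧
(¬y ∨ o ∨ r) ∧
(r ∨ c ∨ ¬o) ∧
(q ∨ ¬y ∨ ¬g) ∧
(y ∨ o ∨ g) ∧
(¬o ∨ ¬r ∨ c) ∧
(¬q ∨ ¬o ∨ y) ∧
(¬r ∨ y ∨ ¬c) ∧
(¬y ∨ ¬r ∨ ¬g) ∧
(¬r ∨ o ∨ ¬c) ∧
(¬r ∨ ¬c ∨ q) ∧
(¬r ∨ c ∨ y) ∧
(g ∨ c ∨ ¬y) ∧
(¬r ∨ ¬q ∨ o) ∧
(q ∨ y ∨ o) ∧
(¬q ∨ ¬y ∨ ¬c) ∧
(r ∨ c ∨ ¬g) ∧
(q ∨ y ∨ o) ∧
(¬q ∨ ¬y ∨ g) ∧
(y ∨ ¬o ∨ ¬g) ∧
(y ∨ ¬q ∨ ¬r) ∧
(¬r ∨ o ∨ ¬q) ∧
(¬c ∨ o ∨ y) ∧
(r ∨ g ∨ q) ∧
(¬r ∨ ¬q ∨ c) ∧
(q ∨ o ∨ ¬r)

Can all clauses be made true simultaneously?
No

No, the formula is not satisfiable.

No assignment of truth values to the variables can make all 26 clauses true simultaneously.

The formula is UNSAT (unsatisfiable).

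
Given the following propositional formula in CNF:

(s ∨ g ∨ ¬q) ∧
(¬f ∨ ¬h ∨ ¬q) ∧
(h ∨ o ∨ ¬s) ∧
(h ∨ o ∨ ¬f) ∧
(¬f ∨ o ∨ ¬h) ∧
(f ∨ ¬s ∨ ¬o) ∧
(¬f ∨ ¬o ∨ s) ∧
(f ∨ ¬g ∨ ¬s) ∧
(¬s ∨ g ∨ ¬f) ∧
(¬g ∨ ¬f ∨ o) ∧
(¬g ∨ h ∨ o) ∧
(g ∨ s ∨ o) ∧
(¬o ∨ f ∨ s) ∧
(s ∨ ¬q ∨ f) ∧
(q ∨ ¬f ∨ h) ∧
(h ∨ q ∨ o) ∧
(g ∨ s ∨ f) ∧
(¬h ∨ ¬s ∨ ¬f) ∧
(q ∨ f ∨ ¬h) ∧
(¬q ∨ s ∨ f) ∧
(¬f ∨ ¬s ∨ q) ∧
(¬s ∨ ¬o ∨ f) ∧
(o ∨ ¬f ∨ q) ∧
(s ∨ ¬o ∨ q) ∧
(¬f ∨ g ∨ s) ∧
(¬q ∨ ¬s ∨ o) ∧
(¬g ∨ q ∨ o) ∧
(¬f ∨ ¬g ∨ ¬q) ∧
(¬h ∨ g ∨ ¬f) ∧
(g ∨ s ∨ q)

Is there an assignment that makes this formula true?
No

No, the formula is not satisfiable.

No assignment of truth values to the variables can make all 30 clauses true simultaneously.

The formula is UNSAT (unsatisfiable).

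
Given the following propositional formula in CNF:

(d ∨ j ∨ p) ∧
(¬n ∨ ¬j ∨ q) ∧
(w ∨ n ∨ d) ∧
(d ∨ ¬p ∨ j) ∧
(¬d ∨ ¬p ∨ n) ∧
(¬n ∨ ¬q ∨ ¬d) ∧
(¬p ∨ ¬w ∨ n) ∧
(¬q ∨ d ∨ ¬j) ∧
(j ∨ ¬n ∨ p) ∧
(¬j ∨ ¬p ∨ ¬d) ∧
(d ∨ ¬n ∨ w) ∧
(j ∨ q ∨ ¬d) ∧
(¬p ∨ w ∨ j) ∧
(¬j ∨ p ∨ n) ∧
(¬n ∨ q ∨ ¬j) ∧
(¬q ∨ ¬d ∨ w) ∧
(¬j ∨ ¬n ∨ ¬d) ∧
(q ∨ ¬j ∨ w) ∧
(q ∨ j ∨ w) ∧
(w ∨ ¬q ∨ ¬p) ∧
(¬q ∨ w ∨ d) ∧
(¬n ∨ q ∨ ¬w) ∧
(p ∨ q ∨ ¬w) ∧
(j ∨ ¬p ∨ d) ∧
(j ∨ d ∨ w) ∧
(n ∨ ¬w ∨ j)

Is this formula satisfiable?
No

No, the formula is not satisfiable.

No assignment of truth values to the variables can make all 26 clauses true simultaneously.

The formula is UNSAT (unsatisfiable).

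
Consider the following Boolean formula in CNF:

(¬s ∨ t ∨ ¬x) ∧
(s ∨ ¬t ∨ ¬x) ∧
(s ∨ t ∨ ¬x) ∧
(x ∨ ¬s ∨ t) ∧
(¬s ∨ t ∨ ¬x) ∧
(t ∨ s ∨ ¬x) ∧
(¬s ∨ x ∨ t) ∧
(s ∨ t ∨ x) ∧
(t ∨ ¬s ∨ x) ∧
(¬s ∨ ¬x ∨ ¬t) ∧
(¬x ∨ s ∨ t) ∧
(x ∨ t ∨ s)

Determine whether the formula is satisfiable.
Yes

Yes, the formula is satisfiable.

One satisfying assignment is: s=False, x=False, t=True

Verification: With this assignment, all 12 clauses evaluate to true.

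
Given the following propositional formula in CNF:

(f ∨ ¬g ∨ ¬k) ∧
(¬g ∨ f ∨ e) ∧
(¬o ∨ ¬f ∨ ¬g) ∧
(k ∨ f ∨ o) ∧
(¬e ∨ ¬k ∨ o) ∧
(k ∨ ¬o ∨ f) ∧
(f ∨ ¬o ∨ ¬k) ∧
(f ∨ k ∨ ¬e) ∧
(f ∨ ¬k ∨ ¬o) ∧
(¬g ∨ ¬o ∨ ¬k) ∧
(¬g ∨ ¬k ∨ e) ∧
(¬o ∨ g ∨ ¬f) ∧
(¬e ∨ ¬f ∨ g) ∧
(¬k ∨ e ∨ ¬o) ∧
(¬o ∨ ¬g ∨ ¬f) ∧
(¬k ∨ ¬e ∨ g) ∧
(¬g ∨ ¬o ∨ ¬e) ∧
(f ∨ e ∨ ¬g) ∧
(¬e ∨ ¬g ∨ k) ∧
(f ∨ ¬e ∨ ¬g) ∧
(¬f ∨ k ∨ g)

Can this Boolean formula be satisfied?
Yes

Yes, the formula is satisfiable.

One satisfying assignment is: o=False, f=True, e=False, g=True, k=False

Verification: With this assignment, all 21 clauses evaluate to true.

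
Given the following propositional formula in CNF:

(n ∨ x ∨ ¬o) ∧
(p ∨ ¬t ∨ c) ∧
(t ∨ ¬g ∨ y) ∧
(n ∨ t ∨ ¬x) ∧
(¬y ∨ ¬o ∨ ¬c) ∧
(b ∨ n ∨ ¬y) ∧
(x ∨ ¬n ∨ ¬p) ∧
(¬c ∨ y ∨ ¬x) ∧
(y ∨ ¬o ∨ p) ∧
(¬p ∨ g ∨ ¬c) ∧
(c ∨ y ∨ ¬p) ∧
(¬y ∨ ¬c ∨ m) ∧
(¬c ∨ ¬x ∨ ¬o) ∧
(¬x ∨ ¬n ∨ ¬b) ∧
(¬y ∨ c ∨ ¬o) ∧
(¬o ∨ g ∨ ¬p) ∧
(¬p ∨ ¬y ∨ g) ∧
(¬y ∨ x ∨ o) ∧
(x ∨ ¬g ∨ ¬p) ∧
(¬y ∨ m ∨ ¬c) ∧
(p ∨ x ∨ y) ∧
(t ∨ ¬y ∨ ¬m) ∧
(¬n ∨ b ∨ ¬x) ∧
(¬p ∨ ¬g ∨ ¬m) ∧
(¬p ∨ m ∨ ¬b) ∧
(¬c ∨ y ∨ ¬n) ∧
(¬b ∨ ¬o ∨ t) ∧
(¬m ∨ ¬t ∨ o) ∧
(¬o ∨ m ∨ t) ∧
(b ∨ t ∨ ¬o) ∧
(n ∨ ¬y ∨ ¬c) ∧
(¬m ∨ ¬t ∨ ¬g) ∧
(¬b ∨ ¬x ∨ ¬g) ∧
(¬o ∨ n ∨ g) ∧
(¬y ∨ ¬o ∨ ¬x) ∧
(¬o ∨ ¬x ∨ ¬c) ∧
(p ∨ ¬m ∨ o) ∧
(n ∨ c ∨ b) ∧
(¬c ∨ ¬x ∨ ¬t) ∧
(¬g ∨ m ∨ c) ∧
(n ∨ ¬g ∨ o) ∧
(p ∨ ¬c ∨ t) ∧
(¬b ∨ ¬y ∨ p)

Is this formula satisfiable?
No

No, the formula is not satisfiable.

No assignment of truth values to the variables can make all 43 clauses true simultaneously.

The formula is UNSAT (unsatisfiable).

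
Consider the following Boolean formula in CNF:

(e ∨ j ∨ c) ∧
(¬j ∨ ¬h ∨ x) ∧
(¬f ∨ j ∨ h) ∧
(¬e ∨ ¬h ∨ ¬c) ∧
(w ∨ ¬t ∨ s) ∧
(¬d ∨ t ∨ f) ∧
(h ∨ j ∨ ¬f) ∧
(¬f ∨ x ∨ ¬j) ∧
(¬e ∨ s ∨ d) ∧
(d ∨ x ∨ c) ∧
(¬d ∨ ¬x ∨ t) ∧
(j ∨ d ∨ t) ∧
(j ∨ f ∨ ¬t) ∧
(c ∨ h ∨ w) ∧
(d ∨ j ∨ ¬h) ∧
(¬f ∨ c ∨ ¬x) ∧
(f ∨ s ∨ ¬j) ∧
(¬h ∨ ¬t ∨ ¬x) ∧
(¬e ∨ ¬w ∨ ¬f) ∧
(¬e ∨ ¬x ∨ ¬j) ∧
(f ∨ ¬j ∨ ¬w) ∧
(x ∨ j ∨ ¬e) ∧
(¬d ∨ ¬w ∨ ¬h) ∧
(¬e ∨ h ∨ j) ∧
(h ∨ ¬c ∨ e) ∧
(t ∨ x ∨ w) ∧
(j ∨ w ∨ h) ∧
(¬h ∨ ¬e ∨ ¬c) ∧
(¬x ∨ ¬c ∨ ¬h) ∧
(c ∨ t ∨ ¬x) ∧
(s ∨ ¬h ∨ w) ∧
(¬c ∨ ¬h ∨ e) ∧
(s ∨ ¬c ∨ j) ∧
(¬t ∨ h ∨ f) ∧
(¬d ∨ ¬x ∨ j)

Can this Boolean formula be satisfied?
No

No, the formula is not satisfiable.

No assignment of truth values to the variables can make all 35 clauses true simultaneously.

The formula is UNSAT (unsatisfiable).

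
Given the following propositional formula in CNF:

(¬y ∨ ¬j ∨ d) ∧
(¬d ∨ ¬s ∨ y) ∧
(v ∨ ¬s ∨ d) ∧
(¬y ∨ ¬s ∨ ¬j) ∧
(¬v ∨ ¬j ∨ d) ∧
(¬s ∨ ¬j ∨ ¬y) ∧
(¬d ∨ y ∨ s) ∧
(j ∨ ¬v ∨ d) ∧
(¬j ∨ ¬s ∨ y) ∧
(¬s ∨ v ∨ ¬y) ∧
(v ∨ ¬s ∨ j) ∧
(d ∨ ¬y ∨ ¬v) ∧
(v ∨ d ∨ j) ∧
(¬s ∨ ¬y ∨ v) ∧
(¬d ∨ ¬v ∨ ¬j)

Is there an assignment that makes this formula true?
Yes

Yes, the formula is satisfiable.

One satisfying assignment is: j=True, v=False, s=False, d=False, y=False

Verification: With this assignment, all 15 clauses evaluate to true.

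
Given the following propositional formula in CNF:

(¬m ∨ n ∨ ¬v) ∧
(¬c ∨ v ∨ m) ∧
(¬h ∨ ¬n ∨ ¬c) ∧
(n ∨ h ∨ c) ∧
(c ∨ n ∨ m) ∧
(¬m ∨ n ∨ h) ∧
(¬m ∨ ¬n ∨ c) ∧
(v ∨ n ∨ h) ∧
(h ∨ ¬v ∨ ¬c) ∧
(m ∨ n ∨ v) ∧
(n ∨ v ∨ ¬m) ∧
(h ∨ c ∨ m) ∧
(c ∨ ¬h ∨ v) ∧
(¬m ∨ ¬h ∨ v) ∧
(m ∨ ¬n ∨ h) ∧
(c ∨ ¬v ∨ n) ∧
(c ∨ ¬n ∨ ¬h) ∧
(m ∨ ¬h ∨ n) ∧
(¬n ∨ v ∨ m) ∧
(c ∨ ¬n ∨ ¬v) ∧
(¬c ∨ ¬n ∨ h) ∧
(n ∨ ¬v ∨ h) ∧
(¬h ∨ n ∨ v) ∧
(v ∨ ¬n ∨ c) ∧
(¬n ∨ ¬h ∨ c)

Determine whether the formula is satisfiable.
No

No, the formula is not satisfiable.

No assignment of truth values to the variables can make all 25 clauses true simultaneously.

The formula is UNSAT (unsatisfiable).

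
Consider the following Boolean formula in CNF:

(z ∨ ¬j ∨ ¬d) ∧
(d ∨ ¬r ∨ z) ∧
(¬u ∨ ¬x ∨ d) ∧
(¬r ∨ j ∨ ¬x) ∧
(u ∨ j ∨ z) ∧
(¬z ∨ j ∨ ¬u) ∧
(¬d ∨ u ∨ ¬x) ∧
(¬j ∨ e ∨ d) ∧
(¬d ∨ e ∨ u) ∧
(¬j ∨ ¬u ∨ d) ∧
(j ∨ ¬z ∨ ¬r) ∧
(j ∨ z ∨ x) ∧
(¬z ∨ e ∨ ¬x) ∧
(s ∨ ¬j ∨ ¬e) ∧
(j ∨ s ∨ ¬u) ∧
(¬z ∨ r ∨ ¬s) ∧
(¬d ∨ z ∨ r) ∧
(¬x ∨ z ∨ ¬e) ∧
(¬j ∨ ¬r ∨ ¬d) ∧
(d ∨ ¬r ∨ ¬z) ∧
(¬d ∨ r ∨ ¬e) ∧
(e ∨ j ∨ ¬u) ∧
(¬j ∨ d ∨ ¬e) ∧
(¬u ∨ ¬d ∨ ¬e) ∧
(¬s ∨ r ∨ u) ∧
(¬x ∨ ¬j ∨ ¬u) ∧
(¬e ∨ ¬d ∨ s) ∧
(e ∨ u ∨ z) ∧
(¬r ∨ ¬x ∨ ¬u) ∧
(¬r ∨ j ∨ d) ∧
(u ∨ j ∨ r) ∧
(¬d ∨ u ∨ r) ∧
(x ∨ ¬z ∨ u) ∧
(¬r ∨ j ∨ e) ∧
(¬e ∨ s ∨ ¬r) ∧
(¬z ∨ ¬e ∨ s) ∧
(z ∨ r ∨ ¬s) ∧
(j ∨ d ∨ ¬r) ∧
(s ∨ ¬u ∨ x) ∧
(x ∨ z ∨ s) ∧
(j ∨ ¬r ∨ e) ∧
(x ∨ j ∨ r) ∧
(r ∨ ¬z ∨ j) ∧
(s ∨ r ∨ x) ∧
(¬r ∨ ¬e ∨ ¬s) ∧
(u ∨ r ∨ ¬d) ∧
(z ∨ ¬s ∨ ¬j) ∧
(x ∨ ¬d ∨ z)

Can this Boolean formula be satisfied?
No

No, the formula is not satisfiable.

No assignment of truth values to the variables can make all 48 clauses true simultaneously.

The formula is UNSAT (unsatisfiable).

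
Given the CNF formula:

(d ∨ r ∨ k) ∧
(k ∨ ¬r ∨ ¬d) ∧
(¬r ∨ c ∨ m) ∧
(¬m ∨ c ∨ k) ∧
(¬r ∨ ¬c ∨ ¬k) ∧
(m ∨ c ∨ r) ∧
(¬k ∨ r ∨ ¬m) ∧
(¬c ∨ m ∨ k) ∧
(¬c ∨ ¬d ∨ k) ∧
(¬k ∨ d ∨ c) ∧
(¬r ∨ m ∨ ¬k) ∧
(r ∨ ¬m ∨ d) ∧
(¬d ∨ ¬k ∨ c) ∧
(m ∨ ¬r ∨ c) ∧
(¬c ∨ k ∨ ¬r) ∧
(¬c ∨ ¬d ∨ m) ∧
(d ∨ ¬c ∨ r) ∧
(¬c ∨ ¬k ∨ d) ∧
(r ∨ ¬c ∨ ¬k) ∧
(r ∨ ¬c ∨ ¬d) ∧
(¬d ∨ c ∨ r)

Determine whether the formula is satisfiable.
No

No, the formula is not satisfiable.

No assignment of truth values to the variables can make all 21 clauses true simultaneously.

The formula is UNSAT (unsatisfiable).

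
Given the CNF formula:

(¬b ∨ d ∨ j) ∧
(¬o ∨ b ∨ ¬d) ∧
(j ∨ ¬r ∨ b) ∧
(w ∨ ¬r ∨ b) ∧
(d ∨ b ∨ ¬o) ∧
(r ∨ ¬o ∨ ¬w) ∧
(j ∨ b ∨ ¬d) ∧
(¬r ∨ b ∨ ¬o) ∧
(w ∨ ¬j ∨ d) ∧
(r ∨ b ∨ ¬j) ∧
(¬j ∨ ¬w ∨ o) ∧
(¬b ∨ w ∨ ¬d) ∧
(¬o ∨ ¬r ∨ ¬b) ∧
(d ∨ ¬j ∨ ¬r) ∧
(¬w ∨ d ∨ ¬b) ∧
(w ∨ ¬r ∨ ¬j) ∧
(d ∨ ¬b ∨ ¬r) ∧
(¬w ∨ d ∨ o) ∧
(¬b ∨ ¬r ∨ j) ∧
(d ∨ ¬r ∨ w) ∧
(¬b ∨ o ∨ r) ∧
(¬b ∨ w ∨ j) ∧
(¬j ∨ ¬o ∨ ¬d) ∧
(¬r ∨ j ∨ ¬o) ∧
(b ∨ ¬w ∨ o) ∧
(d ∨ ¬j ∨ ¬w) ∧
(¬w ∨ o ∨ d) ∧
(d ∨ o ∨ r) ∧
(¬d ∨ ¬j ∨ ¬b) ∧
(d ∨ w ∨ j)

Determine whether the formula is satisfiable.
No

No, the formula is not satisfiable.

No assignment of truth values to the variables can make all 30 clauses true simultaneously.

The formula is UNSAT (unsatisfiable).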